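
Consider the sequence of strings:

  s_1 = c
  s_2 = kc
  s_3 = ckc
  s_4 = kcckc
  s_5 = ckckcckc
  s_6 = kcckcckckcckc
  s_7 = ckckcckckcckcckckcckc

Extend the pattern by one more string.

Each term (from the third on) is the two preceding terms concatenated in order: term 3 = c·kc = ckc.
Continuing: kcckcckckcckc · ckckcckckcckcckckcckc gives term 8.

kcckcckckcckcckckcckckcckcckckcckc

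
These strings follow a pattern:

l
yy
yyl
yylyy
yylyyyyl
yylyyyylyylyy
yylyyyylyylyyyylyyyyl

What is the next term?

Each term (from the third on) is the previous term followed by the one before it: term 3 = yy·l = yyl.
The next term joins yylyyyylyylyyyylyyyyl and yylyyyylyylyy.

yylyyyylyylyyyylyyyylyylyyyylyylyy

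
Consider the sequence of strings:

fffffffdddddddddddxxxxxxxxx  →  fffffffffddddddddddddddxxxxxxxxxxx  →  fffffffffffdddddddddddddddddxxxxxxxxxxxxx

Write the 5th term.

Term n consists of 2n+1 f's, followed by 3n+2 d's, followed by 2n+3 x's, where the shown terms are n = 3, 4, 5.
For term 5, n = 7, so the run lengths are 15, 23, 17.

fffffffffffffffdddddddddddddddddddddddxxxxxxxxxxxxxxxxx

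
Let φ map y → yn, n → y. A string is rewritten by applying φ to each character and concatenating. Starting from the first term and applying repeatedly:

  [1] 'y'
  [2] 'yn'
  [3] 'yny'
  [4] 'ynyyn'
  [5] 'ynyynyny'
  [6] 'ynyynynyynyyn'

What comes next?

φ(ynyynynyynyyn) expands symbol-by-symbol to yn y yn yn y yn y yn yn y yn yn y; joining the 13 pieces gives the next term.

ynyynynyynyynynyynyny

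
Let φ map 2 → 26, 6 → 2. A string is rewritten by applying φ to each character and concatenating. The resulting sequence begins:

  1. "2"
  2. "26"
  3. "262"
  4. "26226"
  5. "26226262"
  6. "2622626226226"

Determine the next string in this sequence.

Rewriting the 13 symbols of 2622626226226 one by one yields 26 2 26 26 2 26 2 26 26 2 26 26 2; concatenated:

262262622622626226262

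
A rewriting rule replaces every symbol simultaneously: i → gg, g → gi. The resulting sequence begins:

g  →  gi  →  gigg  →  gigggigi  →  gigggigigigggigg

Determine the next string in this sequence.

φ(gigggigigigggigg) expands symbol-by-symbol to gi gg gi gi gi gg gi gg gi gg gi gi gi gg gi gi; joining the 16 pieces gives the next term.

gigggigigigggigggigggigigigggigi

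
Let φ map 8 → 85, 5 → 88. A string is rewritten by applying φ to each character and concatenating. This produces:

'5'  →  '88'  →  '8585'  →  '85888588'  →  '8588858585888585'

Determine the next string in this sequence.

85888585858885888588858585888588

Replace each of the 16 characters of 8588858585888585 in place — 85 88 85 85 85 88 85 88 85 88 85 85 85 88 85 88 — and concatenate.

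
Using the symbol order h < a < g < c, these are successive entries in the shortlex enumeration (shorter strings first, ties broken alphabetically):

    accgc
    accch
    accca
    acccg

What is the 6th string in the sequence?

Advancing 2 positions from acccg through acccg → acccc reaches term 6.

ghhhh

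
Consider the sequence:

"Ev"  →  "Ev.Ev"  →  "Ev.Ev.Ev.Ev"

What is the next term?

Each string is two copies of the previous one joined by '.'.
Doubling Ev.Ev.Ev.Ev with '.' between the halves:

Ev.Ev.Ev.Ev.Ev.Ev.Ev.Ev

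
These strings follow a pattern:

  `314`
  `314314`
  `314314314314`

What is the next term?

Every step duplicates the string.
One more doubling of 314314314314 gives the answer.

314314314314314314314314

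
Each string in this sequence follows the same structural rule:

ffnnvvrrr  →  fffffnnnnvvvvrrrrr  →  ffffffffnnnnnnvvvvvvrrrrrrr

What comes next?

fffffffffffnnnnnnnnvvvvvvvvrrrrrrrrr

Each string has the form f^{3n-1} n^{2n} v^{2n} r^{2n+1} (n = 1, 2, …).
For the next term, n = 4, so the run lengths are 11, 8, 8, 9.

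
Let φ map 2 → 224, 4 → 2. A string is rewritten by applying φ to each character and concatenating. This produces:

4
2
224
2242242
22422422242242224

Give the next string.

Replace each of the 17 characters of 22422422242242224 in place — 224 224 2 224 224 2 224 224 224 2 224 224 2 224 224 224 2 — and concatenate.

22422422242242224224224222422422242242242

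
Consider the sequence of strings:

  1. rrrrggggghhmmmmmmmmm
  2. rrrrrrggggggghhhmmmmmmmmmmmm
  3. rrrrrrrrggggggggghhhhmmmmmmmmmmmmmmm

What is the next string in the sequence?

Each string has the form r^{2n-2} g^{2n-1} h^{n-1} m^{3n}, where the shown terms are n = 3, 4, 5.
At n = 6 the blocks have lengths 10, 11, 5, 18.

rrrrrrrrrrggggggggggghhhhhmmmmmmmmmmmmmmmmmm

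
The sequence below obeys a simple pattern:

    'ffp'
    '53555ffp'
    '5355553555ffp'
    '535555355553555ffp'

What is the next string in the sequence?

Every step adds 53555 at the front: s(k+1) = 53555·s(k).
Applying this once more to 535555355553555ffp:

53555535555355553555ffp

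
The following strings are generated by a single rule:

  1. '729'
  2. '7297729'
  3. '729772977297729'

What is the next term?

7297729772977297729772977297729

Each string is two copies of the previous one joined by '7'.
One more doubling of 729772977297729 gives the answer.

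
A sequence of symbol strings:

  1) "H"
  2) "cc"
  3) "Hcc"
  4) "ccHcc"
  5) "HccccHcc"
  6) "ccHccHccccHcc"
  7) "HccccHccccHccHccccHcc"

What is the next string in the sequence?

ccHccHccccHccHccccHccccHccHccccHcc

Each term (from the third on) is the two preceding terms concatenated in order: term 3 = H·cc = Hcc.
Continuing: ccHccHccccHcc · HccccHccccHccHccccHcc gives term 8.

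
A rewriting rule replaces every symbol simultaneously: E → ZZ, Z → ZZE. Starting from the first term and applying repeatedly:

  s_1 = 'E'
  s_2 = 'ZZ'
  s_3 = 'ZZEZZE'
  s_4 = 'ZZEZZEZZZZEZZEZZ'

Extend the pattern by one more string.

Rewriting the 16 symbols of ZZEZZEZZZZEZZEZZ one by one yields ZZE ZZE ZZ ZZE ZZE ZZ ZZE ZZE ZZE ZZE ZZ ZZE ZZE ZZ ZZE ZZE; concatenated:

ZZEZZEZZZZEZZEZZZZEZZEZZEZZEZZZZEZZEZZZZEZZE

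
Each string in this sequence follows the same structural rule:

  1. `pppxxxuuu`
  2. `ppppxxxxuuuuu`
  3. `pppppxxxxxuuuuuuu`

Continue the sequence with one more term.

ppppppxxxxxxuuuuuuuuu

Each string has the form p^{n+1} x^{n+1} u^{2n-1}, where the shown terms are n = 2, 3, 4.
At n = 5 the blocks have lengths 6, 6, 9.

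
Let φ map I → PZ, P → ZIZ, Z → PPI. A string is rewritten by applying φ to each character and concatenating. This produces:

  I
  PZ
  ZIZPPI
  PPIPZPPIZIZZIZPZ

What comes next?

φ(PPIPZPPIZIZZIZPZ) expands symbol-by-symbol to ZIZ ZIZ PZ ZIZ PPI ZIZ ZIZ PZ PPI PZ PPI PPI PZ PPI ZIZ PPI; joining the 16 pieces gives the next term.

ZIZZIZPZZIZPPIZIZZIZPZPPIPZPPIPPIPZPPIZIZPPI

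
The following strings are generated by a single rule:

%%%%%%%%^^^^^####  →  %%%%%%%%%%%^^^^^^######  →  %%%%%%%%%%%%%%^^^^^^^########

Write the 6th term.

Reading off run lengths: % runs 8, 11, 14; ^ runs 5, 6, 7; # runs 4, 6, 8 — each is linear in n, where the shown terms are n = 3, 4, 5.
Setting n = 8 gives 23, 10, 14 characters in each block.

%%%%%%%%%%%%%%%%%%%%%%%^^^^^^^^^^##############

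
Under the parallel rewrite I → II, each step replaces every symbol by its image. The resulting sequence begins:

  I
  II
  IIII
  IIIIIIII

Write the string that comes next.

IIIIIIIIIIIIIIII

Apply φ to IIIIIIII symbol by symbol: I→II, I→II, I→II, I→II, I→II, I→II, I→II, I→II; joined: II II II II II II II II.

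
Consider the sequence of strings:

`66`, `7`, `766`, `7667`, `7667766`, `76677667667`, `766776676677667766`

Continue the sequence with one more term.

From term 3 onward, concatenate the last term with the second-to-last: 7·66 = 766, 766·7 = 7667, …
Continuing: 766776676677667766 · 76677667667 gives term 8.

76677667667766776676677667667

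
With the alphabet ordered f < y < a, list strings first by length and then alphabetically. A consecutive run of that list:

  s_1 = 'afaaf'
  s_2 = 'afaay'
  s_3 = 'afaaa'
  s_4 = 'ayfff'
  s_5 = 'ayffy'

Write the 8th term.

Continuing the enumeration 3 steps past ayffy: ayffy → ayffa → ayfyf → (answer).

ayfyy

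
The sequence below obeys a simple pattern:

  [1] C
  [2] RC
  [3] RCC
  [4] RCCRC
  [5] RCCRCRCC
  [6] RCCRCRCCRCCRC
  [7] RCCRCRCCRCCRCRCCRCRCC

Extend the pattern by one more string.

Each term (from the third on) is the previous term followed by the one before it: term 3 = RC·C = RCC.
So term 8 is RCCRCRCCRCCRCRCCRCRCC·RCCRCRCCRCCRC.

RCCRCRCCRCCRCRCCRCRCCRCCRCRCCRCCRC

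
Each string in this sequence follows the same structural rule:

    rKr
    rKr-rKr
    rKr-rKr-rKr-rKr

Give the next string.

Every step duplicates the string with '-' between the halves.
So the next term is two copies of rKr-rKr-rKr-rKr with '-' between the halves.

rKr-rKr-rKr-rKr-rKr-rKr-rKr-rKr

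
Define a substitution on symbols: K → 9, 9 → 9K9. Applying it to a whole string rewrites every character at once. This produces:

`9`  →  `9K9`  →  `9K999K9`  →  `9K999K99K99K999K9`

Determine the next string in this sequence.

Replace each of the 17 characters of 9K999K99K99K999K9 in place — 9K9 9 9K9 9K9 9K9 9 9K9 9K9 9 9K9 9K9 9 9K9 9K9 9K9 9 9K9 — and concatenate.

9K999K99K99K999K99K999K99K999K99K99K999K9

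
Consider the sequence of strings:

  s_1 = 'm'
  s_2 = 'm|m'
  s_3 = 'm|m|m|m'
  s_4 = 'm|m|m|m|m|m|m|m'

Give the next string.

Each string is two copies of the previous one joined by '|'.
So the next term is two copies of m|m|m|m|m|m|m|m with '|' between the halves.

m|m|m|m|m|m|m|m|m|m|m|m|m|m|m|m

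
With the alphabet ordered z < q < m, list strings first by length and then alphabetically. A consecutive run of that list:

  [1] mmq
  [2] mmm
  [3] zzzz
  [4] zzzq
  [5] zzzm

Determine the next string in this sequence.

Find the rightmost character of zzzm below m, bump it to the next letter, and reset everything to its right to z.

zzqz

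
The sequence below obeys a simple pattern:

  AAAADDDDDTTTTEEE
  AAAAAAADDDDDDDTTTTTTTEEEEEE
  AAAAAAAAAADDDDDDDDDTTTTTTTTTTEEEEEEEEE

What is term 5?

AAAAAAAAAAAAAAAADDDDDDDDDDDDDTTTTTTTTTTTTTTTTEEEEEEEEEEEEEEE

Term n consists of 3n+1 A's, followed by 2n+3 D's, followed by 3n+1 T's, followed by 3n E's (n = 1, 2, …).
For term 5, n = 5, so the run lengths are 16, 13, 16, 15.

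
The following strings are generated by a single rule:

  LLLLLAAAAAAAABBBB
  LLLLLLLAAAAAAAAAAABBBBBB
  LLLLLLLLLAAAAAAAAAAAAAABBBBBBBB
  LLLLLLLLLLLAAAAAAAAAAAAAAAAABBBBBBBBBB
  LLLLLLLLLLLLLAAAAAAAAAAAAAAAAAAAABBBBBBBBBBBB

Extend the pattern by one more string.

Term n consists of 2n+1 L's, followed by 3n+2 A's, followed by 2n B's, where the shown terms are n = 2, 3, 4, 5, 6.
At n = 7 the blocks have lengths 15, 23, 14.

LLLLLLLLLLLLLLLAAAAAAAAAAAAAAAAAAAAAAABBBBBBBBBBBBBB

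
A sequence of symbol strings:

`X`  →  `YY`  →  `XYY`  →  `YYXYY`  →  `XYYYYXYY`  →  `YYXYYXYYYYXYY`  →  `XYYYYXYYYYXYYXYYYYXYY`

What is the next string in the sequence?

This is a Fibonacci-style word recurrence s(k) = s(k−2)·s(k−1): e.g. X·YY = XYY.
The next term joins YYXYYXYYYYXYY and XYYYYXYYYYXYYXYYYYXYY.

YYXYYXYYYYXYYXYYYYXYYYYXYYXYYYYXYY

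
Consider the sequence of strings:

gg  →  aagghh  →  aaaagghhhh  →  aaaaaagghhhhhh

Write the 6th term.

Every step adds aa to the front and hh to the end of the previous string.
From aaaaaagghhhhhh, 2 further steps: aaaaaagghhhhhh → aaaaaaaagghhhhhhhh → (answer).

aaaaaaaaaagghhhhhhhhhh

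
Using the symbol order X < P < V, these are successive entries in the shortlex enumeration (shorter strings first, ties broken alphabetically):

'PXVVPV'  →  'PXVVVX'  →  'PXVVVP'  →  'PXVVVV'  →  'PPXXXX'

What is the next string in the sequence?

PPXXXP

Find the rightmost character of PPXXXX below V, bump it to the next letter, and reset everything to its right to X.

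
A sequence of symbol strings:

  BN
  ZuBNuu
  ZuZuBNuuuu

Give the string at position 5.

s(k+1) = Zu·s(k)·uu, so each term gains Zu as a prefix and uu as a suffix.
From ZuZuBNuuuu, 2 further steps: ZuZuBNuuuu → ZuZuZuBNuuuuuu → (answer).

ZuZuZuZuBNuuuuuuuu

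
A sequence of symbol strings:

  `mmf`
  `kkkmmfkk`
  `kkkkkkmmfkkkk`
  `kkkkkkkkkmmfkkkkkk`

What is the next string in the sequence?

s(k+1) = kkk·s(k)·kk, so each term gains kkk as a prefix and kk as a suffix.
Applying this once more to kkkkkkkkkmmfkkkkkk:

kkkkkkkkkkkkmmfkkkkkkkk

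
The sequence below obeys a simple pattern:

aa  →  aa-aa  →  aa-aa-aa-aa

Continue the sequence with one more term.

aa-aa-aa-aa-aa-aa-aa-aa

s(k+1) = s(k)·-·s(k) — each term doubles the last with '-' between the halves.
So the next term is two copies of aa-aa-aa-aa with '-' between the halves.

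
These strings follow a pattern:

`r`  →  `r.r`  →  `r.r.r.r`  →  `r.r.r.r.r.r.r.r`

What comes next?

r.r.r.r.r.r.r.r.r.r.r.r.r.r.r.r

Every step duplicates the string with '.' between the halves.
One more doubling of r.r.r.r.r.r.r.r gives the answer.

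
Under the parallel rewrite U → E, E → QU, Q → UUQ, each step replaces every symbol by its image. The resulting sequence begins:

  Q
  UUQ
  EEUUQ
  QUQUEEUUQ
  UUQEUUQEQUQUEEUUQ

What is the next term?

Applying the rule to each of the 17 symbols of UUQEUUQEQUQUEEUUQ gives the pieces E E UUQ QU E E UUQ QU UUQ E UUQ E QU QU E E UUQ, which concatenate to the answer.

EEUUQQUEEUUQQUUUQEUUQEQUQUEEUUQ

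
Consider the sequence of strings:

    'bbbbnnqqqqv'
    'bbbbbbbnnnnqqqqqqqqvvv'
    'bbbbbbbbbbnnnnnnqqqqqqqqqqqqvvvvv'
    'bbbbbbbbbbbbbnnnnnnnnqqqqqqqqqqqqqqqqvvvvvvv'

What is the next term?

bbbbbbbbbbbbbbbbnnnnnnnnnnqqqqqqqqqqqqqqqqqqqqvvvvvvvvv

The n-th term is 3n+1 b's then 2n n's then 4n q's then 2n-1 v's (n = 1, 2, …).
For the next term, n = 5, so the run lengths are 16, 10, 20, 9.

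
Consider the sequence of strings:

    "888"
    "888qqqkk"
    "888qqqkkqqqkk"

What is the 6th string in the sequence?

888qqqkkqqqkkqqqkkqqqkkqqqkk

Each term is the previous one with qqqkk appended.
From 888qqqkkqqqkk, 3 further steps: 888qqqkkqqqkk → 888qqqkkqqqkkqqqkk → 888qqqkkqqqkkqqqkkqqqkk → (answer).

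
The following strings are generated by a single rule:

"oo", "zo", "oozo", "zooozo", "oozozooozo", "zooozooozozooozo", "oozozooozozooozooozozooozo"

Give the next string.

From term 3 onward, concatenate the second-to-last term with the last: oo·zo = oozo, zo·oozo = zooozo, …
Continuing: zooozooozozooozo · oozozooozozooozooozozooozo gives term 8.

zooozooozozooozooozozooozozooozooozozooozo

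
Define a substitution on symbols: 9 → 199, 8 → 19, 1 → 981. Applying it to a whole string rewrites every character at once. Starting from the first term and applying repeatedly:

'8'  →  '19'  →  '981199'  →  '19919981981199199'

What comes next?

Rewriting the 17 symbols of 19919981981199199 one by one yields 981 199 199 981 199 199 19 981 199 19 981 981 199 199 981 199 199; concatenated:

9811991999811991991998119919981981199199981199199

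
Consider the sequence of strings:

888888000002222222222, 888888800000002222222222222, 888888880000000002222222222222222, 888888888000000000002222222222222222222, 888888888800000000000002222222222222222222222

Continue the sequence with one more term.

888888888880000000000000002222222222222222222222222

The n-th term is n+3 8's then 2n-1 0's then 3n+1 2's, where the shown terms are n = 3, 4, 5, 6, 7.
Setting n = 8 gives 11, 15, 25 characters in each block.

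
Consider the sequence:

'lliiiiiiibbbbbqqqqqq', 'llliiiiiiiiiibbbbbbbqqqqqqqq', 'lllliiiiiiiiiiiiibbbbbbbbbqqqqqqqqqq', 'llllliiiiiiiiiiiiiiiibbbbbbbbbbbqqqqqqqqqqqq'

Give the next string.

The n-th term is n l's then 3n+1 i's then 2n+1 b's then 2n+2 q's, where the shown terms are n = 2, 3, 4, 5.
At n = 6 the blocks have lengths 6, 19, 13, 14.

lllllliiiiiiiiiiiiiiiiiiibbbbbbbbbbbbbqqqqqqqqqqqqqq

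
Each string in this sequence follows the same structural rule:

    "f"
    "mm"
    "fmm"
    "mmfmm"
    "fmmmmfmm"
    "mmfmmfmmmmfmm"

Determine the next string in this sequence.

Each term (from the third on) is the two preceding terms concatenated in order: term 3 = f·mm = fmm.
So term 7 is fmmmmfmm·mmfmmfmmmmfmm.

fmmmmfmmmmfmmfmmmmfmm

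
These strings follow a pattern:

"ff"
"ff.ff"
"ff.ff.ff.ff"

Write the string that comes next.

Every step duplicates the string with '.' between the halves.
Doubling ff.ff.ff.ff with '.' between the halves:

ff.ff.ff.ff.ff.ff.ff.ff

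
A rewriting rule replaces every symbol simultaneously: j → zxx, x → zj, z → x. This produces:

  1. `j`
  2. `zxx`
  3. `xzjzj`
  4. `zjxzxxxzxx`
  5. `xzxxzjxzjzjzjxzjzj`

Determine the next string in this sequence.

zjxzjzjxzxxzjxzxxxzxxxzxxzjxzxxxzxx

φ(xzxxzjxzjzjzjxzjzj) expands symbol-by-symbol to zj x zj zj x zxx zj x zxx x zxx x zxx zj x zxx x zxx; joining the 18 pieces gives the next term.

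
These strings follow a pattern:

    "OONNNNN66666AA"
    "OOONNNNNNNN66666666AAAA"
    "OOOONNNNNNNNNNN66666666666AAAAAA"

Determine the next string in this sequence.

Each string has the form O^{n+1} N^{3n+2} 6^{3n+2} A^{2n} (n = 1, 2, …).
For the next term, n = 4, so the run lengths are 5, 14, 14, 8.

OOOOONNNNNNNNNNNNNN66666666666666AAAAAAAA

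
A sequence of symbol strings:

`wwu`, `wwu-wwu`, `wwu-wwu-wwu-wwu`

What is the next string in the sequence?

Every step duplicates the string with '-' between the halves.
So the next term is two copies of wwu-wwu-wwu-wwu with '-' between the halves.

wwu-wwu-wwu-wwu-wwu-wwu-wwu-wwu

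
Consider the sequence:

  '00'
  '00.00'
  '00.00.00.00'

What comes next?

s(k+1) = s(k)·.·s(k) — each term doubles the last with '.' between the halves.
One more doubling of 00.00.00.00 gives the answer.

00.00.00.00.00.00.00.00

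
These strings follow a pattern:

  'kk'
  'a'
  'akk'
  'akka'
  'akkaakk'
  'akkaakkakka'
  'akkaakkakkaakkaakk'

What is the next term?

akkaakkakkaakkaakkakkaakkakka

This is a Fibonacci-style word recurrence s(k) = s(k−1)·s(k−2): e.g. a·kk = akk.
Continuing: akkaakkakkaakkaakk · akkaakkakka gives term 8.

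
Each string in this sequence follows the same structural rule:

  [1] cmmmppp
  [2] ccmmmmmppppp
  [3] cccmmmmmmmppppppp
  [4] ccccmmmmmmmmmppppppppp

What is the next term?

cccccmmmmmmmmmmmppppppppppp

The n-th term is n c's then 2n+1 m's then 2n+1 p's (n = 1, 2, …).
At n = 5 the blocks have lengths 5, 11, 11.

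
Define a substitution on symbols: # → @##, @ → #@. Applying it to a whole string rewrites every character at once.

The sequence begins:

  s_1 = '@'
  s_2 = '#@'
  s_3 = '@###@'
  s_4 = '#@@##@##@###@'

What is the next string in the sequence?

φ(#@@##@##@###@) expands symbol-by-symbol to @## #@ #@ @## @## #@ @## @## #@ @## @## @## #@; joining the 13 pieces gives the next term.

@###@#@@##@###@@##@###@@##@##@###@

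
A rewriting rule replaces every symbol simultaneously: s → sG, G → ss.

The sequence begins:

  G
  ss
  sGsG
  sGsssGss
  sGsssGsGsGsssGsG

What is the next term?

Replace each of the 16 characters of sGsssGsGsGsssGsG in place — sG ss sG sG sG ss sG ss sG ss sG sG sG ss sG ss — and concatenate.

sGsssGsGsGsssGsssGsssGsGsGsssGss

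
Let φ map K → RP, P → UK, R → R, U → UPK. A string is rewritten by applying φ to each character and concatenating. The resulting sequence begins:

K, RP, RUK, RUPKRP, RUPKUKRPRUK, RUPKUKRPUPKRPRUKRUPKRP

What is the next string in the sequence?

RUPKUKRPUPKRPRUKUPKUKRPRUKRUPKRPRUPKUKRPRUK

Replace each of the 22 characters of RUPKUKRPUPKRPRUKRUPKRP in place — R UPK UK RP UPK RP R UK UPK UK RP R UK R UPK RP R UPK UK RP R UK — and concatenate.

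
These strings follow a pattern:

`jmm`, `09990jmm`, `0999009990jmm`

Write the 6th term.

0999009990099900999009990jmm

Each term is the previous one with 09990 prepended.
From 0999009990jmm, 3 further steps: 0999009990jmm → 099900999009990jmm → 09990099900999009990jmm → (answer).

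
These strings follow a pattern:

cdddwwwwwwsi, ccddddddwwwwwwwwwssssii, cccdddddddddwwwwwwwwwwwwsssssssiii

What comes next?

Each string has the form c^{n} d^{3n} w^{3n+3} s^{3n-2} i^{n} (n = 1, 2, …).
Setting n = 4 gives 4, 12, 15, 10, 4 characters in each block.

ccccddddddddddddwwwwwwwwwwwwwwwssssssssssiiii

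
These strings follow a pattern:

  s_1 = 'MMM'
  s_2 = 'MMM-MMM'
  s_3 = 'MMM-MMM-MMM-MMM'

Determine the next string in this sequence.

s(k+1) = s(k)·-·s(k) — each term doubles the last with '-' between the halves.
One more doubling of MMM-MMM-MMM-MMM gives the answer.

MMM-MMM-MMM-MMM-MMM-MMM-MMM-MMM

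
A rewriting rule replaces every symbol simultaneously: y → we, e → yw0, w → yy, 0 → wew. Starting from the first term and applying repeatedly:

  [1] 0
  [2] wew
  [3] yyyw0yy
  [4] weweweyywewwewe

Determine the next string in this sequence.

φ(weweweyywewwewe) expands symbol-by-symbol to yy yw0 yy yw0 yy yw0 we we yy yw0 yy yy yw0 yy yw0; joining the 15 pieces gives the next term.

yyyw0yyyw0yyyw0weweyyyw0yyyyyw0yyyw0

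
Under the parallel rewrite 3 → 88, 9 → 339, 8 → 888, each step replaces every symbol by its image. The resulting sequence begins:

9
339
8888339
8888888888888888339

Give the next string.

φ(8888888888888888339) expands symbol-by-symbol to 888 888 888 888 888 888 888 888 888 888 888 888 888 888 888 888 88 88 339; joining the 19 pieces gives the next term.

8888888888888888888888888888888888888888888888888888339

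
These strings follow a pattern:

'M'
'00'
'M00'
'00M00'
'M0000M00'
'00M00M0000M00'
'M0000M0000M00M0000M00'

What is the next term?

00M00M0000M00M0000M0000M00M0000M00

This is a Fibonacci-style word recurrence s(k) = s(k−2)·s(k−1): e.g. M·00 = M00.
Continuing: 00M00M0000M00 · M0000M0000M00M0000M00 gives term 8.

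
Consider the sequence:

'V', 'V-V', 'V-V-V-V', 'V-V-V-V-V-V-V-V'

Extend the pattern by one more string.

Every step duplicates the string with '-' between the halves.
Doubling V-V-V-V-V-V-V-V with '-' between the halves:

V-V-V-V-V-V-V-V-V-V-V-V-V-V-V-V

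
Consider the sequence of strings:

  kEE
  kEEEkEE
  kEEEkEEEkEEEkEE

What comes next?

Each string is two copies of the previous one joined by 'E'.
One more doubling of kEEEkEEEkEEEkEE gives the answer.

kEEEkEEEkEEEkEEEkEEEkEEEkEEEkEE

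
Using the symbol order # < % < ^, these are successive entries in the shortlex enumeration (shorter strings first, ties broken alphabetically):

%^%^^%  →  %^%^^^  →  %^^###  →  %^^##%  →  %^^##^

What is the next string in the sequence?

%^^#%#

Treat %^^##^ as a base-3 numeral over the given alphabet and add one, carrying through any trailing ^'s.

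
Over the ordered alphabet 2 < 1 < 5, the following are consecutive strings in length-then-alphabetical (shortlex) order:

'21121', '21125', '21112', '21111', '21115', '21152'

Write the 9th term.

Stepping forward 3 times from 21152: 21152 → 21151 → 21155, then the target.

21522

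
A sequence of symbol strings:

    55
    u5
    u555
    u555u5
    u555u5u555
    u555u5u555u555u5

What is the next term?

Each term (from the third on) is the previous term followed by the one before it: term 3 = u5·55 = u555.
So term 7 is u555u5u555u555u5·u555u5u555.

u555u5u555u555u5u555u5u555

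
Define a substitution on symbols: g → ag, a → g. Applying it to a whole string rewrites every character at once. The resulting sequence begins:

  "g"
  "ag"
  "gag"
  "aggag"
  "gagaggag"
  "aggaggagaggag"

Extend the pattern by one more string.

Rewriting the 13 symbols of aggaggagaggag one by one yields g ag ag g ag ag g ag g ag ag g ag; concatenated:

gagaggagaggaggagaggag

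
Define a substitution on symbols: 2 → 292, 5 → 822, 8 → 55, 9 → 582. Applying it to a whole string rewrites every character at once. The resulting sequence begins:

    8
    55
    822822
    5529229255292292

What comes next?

822822292582292292582292822822292582292292582292

Applying the rule to each of the 16 symbols of 5529229255292292 gives the pieces 822 822 292 582 292 292 582 292 822 822 292 582 292 292 582 292, which concatenate to the answer.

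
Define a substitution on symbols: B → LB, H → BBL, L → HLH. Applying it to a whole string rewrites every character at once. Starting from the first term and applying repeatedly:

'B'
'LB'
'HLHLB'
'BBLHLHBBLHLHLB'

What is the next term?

Replace each of the 14 characters of BBLHLHBBLHLHLB in place — LB LB HLH BBL HLH BBL LB LB HLH BBL HLH BBL HLH LB — and concatenate.

LBLBHLHBBLHLHBBLLBLBHLHBBLHLHBBLHLHLB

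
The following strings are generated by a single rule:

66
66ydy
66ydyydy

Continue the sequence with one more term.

Every step adds ydy to the end: s(k+1) = s(k)·ydy.
Applying this once more to 66ydyydy:

66ydyydyydy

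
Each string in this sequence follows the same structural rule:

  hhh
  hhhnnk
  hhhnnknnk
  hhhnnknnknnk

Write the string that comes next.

Every step adds nnk to the end: s(k+1) = s(k)·nnk.
Applying this once more to hhhnnknnknnk:

hhhnnknnknnknnk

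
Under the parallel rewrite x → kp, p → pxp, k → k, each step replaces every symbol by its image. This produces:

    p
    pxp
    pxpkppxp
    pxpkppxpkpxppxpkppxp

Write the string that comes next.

pxpkppxpkpxppxpkppxpkpxpkppxppxpkppxpkpxppxpkppxp

φ(pxpkppxpkpxppxpkppxp) expands symbol-by-symbol to pxp kp pxp k pxp pxp kp pxp k pxp kp pxp pxp kp pxp k pxp pxp kp pxp; joining the 20 pieces gives the next term.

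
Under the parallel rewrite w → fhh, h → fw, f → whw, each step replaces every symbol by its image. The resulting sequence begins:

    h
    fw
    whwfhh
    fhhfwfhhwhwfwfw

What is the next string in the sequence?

φ(fhhfwfhhwhwfwfw) expands symbol-by-symbol to whw fw fw whw fhh whw fw fw fhh fw fhh whw fhh whw fhh; joining the 15 pieces gives the next term.

whwfwfwwhwfhhwhwfwfwfhhfwfhhwhwfhhwhwfhh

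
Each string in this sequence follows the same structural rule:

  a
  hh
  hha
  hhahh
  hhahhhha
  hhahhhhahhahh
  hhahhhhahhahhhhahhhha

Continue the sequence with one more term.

From term 3 onward, concatenate the last term with the second-to-last: hh·a = hha, hha·hh = hhahh, …
The next term joins hhahhhhahhahhhhahhhha and hhahhhhahhahh.

hhahhhhahhahhhhahhhhahhahhhhahhahh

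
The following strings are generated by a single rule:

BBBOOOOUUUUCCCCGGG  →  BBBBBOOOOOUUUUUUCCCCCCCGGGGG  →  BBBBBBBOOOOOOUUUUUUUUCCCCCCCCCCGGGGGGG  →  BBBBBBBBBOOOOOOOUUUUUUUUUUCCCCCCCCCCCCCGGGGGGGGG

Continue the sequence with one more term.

BBBBBBBBBBBOOOOOOOOUUUUUUUUUUUUCCCCCCCCCCCCCCCCGGGGGGGGGGG

The n-th term is 2n+1 B's then n+3 O's then 2n+2 U's then 3n+1 C's then 2n+1 G's (n = 1, 2, …).
For the next term, n = 5, so the run lengths are 11, 8, 12, 16, 11.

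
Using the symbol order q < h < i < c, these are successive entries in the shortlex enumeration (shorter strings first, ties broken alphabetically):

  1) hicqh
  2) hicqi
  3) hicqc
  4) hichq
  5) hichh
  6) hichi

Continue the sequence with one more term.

hichc

The successor of hichi increments the rightmost position that isn't already c and resets every position after it to q.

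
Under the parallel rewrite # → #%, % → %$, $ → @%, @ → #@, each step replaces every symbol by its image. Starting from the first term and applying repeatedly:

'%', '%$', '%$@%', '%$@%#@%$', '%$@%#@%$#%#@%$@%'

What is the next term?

Rewriting the 16 symbols of %$@%#@%$#%#@%$@% one by one yields %$ @% #@ %$ #% #@ %$ @% #% %$ #% #@ %$ @% #@ %$; concatenated:

%$@%#@%$#%#@%$@%#%%$#%#@%$@%#@%$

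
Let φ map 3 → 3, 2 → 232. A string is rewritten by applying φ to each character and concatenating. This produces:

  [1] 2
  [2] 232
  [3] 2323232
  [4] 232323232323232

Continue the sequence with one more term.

Applying the rule to each of the 15 symbols of 232323232323232 gives the pieces 232 3 232 3 232 3 232 3 232 3 232 3 232 3 232, which concatenate to the answer.

2323232323232323232323232323232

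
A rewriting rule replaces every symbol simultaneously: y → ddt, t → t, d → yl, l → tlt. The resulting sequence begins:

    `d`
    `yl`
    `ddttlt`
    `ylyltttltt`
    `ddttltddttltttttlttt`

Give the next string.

Applying the rule to each of the 20 symbols of ddttltddttltttttlttt gives the pieces yl yl t t tlt t yl yl t t tlt t t t t t tlt t t t, which concatenate to the answer.

ylyltttlttylyltttltttttttltttt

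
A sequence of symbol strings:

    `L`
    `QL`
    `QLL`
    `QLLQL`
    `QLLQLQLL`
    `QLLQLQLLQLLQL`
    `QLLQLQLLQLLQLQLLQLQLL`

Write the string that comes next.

From term 3 onward, concatenate the last term with the second-to-last: QL·L = QLL, QLL·QL = QLLQL, …
So term 8 is QLLQLQLLQLLQLQLLQLQLL·QLLQLQLLQLLQL.

QLLQLQLLQLLQLQLLQLQLLQLLQLQLLQLLQL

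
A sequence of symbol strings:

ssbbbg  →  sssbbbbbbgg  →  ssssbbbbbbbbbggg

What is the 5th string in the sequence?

ssssssbbbbbbbbbbbbbbbggggg

The n-th term is n+1 s's then 3n b's then n g's (n = 1, 2, …).
For term 5, n = 5, so the run lengths are 6, 15, 5.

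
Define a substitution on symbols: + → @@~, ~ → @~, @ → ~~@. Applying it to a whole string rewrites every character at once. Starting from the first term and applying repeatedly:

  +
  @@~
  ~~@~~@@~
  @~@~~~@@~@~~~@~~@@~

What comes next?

Replace each of the 19 characters of @~@~~~@@~@~~~@~~@@~ in place — ~~@ @~ ~~@ @~ @~ @~ ~~@ ~~@ @~ ~~@ @~ @~ @~ ~~@ @~ @~ ~~@ ~~@ @~ — and concatenate.

~~@@~~~@@~@~@~~~@~~@@~~~@@~@~@~~~@@~@~~~@~~@@~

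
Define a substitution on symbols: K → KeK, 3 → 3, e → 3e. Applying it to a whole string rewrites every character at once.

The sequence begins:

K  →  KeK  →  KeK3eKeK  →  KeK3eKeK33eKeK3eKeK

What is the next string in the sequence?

Rewriting the 19 symbols of KeK3eKeK33eKeK3eKeK one by one yields KeK 3e KeK 3 3e KeK 3e KeK 3 3 3e KeK 3e KeK 3 3e KeK 3e KeK; concatenated:

KeK3eKeK33eKeK3eKeK333eKeK3eKeK33eKeK3eKeK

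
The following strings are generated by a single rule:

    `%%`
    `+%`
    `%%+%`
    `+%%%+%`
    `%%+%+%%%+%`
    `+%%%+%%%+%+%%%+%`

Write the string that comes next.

%%+%+%%%+%+%%%+%%%+%+%%%+%

Each term (from the third on) is the two preceding terms concatenated in order: term 3 = %%·+% = %%+%.
Continuing: %%+%+%%%+% · +%%%+%%%+%+%%%+% gives term 7.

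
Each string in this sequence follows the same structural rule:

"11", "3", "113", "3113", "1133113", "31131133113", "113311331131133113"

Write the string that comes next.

31131133113113311331131133113

This is a Fibonacci-style word recurrence s(k) = s(k−2)·s(k−1): e.g. 11·3 = 113.
Continuing: 31131133113 · 113311331131133113 gives term 8.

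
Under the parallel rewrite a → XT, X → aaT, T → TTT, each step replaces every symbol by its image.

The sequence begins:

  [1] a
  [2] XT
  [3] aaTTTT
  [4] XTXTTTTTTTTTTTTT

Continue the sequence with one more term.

Replace each of the 16 characters of XTXTTTTTTTTTTTTT in place — aaT TTT aaT TTT TTT TTT TTT TTT TTT TTT TTT TTT TTT TTT TTT TTT — and concatenate.

aaTTTTaaTTTTTTTTTTTTTTTTTTTTTTTTTTTTTTTTTTTTTTTT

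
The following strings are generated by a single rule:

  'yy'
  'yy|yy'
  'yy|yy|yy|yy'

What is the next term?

s(k+1) = s(k)·|·s(k) — each term doubles the last with '|' between the halves.
So the next term is two copies of yy|yy|yy|yy with '|' between the halves.

yy|yy|yy|yy|yy|yy|yy|yy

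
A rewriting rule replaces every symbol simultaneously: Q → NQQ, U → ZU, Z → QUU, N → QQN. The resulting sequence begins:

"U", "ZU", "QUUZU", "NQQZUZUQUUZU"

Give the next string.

QQNNQQNQQQUUZUQUUZUNQQZUZUQUUZU

Rewriting each symbol of NQQZUZUQUUZU: N→QQN, Q→NQQ, Q→NQQ, Z→QUU, U→ZU, Z→QUU, U→ZU, Q→NQQ, U→ZU, U→ZU, Z→QUU, U→ZU, which concatenates to QQN NQQ NQQ QUU ZU QUU ZU NQQ ZU ZU QUU ZU.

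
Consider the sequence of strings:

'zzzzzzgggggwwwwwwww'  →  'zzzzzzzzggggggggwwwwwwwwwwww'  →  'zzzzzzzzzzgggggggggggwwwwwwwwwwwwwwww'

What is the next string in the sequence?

Each string has the form z^{2n+2} g^{3n-1} w^{4n}, where the shown terms are n = 2, 3, 4.
Setting n = 5 gives 12, 14, 20 characters in each block.

zzzzzzzzzzzzggggggggggggggwwwwwwwwwwwwwwwwwwww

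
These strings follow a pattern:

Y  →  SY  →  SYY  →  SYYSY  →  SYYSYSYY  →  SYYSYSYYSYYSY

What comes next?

SYYSYSYYSYYSYSYYSYSYY

Each term (from the third on) is the previous term followed by the one before it: term 3 = SY·Y = SYY.
Continuing: SYYSYSYYSYYSY · SYYSYSYY gives term 7.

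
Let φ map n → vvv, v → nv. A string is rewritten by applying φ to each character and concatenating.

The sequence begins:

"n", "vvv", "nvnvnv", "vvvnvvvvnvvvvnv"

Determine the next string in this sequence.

nvnvnvvvvnvnvnvnvvvvnvnvnvnvvvvnv

φ(vvvnvvvvnvvvvnv) expands symbol-by-symbol to nv nv nv vvv nv nv nv nv vvv nv nv nv nv vvv nv; joining the 15 pieces gives the next term.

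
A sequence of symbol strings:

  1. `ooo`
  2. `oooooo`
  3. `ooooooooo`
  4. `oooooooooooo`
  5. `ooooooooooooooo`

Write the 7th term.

Every step adds ooo at the front: s(k+1) = ooo·s(k).
From ooooooooooooooo, 2 further steps: ooooooooooooooo → oooooooooooooooooo → (answer).

ooooooooooooooooooooo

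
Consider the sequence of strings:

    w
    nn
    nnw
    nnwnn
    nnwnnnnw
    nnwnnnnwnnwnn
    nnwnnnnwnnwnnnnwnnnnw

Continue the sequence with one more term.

Each term (from the third on) is the previous term followed by the one before it: term 3 = nn·w = nnw.
Continuing: nnwnnnnwnnwnnnnwnnnnw · nnwnnnnwnnwnn gives term 8.

nnwnnnnwnnwnnnnwnnnnwnnwnnnnwnnwnn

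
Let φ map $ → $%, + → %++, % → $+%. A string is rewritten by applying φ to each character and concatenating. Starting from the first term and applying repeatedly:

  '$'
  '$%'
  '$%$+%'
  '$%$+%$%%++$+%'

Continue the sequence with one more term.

$%$+%$%%++$+%$%$+%$+%%++%++$%%++$+%

φ($%$+%$%%++$+%) expands symbol-by-symbol to $% $+% $% %++ $+% $% $+% $+% %++ %++ $% %++ $+%; joining the 13 pieces gives the next term.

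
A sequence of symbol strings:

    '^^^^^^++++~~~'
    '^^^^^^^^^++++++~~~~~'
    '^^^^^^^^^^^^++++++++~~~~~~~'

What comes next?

^^^^^^^^^^^^^^^++++++++++~~~~~~~~~

Term n consists of 3n ^'s, followed by 2n +'s, followed by 2n-1 ~'s, where the shown terms are n = 2, 3, 4.
At n = 5 the blocks have lengths 15, 10, 9.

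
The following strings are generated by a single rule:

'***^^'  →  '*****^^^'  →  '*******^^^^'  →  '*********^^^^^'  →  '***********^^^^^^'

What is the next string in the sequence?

*************^^^^^^^

Term n consists of 2n-1 *'s, followed by n ^'s, where the shown terms are n = 2, 3, 4, 5, 6.
For the next term, n = 7, so the run lengths are 13, 7.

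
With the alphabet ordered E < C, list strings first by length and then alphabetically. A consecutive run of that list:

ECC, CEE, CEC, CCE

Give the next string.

The successor of CCE increments the rightmost position that isn't already C and resets every position after it to E.

CCC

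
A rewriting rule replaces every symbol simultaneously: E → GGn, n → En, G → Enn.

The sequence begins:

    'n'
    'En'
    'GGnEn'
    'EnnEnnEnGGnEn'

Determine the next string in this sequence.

Applying the rule to each of the 13 symbols of EnnEnnEnGGnEn gives the pieces GGn En En GGn En En GGn En Enn Enn En GGn En, which concatenate to the answer.

GGnEnEnGGnEnEnGGnEnEnnEnnEnGGnEn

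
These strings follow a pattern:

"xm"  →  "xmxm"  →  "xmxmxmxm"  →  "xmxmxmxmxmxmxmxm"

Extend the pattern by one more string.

s(k+1) = s(k)·s(k) — each term doubles the last.
So the next term is two copies of xmxmxmxmxmxmxmxm.

xmxmxmxmxmxmxmxmxmxmxmxmxmxmxmxm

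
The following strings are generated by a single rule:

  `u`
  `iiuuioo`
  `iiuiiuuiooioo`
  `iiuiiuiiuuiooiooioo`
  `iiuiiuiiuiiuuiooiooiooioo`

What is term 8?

iiuiiuiiuiiuiiuiiuiiuuiooiooiooiooiooiooioo

s(k+1) = iiu·s(k)·ioo, so each term gains iiu as a prefix and ioo as a suffix.
From iiuiiuiiuiiuuiooiooiooioo, 3 further steps: iiuiiuiiuiiuuiooiooiooioo → iiuiiuiiuiiuiiuuiooiooiooiooioo → iiuiiuiiuiiuiiuiiuuiooiooiooiooiooioo → (answer).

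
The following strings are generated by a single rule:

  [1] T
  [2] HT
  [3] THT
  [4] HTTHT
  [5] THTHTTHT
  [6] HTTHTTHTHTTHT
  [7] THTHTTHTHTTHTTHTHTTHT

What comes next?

From term 3 onward, concatenate the second-to-last term with the last: T·HT = THT, HT·THT = HTTHT, …
Continuing: HTTHTTHTHTTHT · THTHTTHTHTTHTTHTHTTHT gives term 8.

HTTHTTHTHTTHTTHTHTTHTHTTHTTHTHTTHT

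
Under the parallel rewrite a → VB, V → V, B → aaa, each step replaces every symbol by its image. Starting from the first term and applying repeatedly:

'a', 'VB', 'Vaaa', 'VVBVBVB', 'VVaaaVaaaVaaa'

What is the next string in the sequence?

Rewriting the 13 symbols of VVaaaVaaaVaaa one by one yields V V VB VB VB V VB VB VB V VB VB VB; concatenated:

VVVBVBVBVVBVBVBVVBVBVB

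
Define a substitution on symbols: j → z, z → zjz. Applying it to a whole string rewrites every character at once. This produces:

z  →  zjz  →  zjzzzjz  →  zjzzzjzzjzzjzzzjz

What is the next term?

Applying the rule to each of the 17 symbols of zjzzzjzzjzzjzzzjz gives the pieces zjz z zjz zjz zjz z zjz zjz z zjz zjz z zjz zjz zjz z zjz, which concatenate to the answer.

zjzzzjzzjzzjzzzjzzjzzzjzzjzzzjzzjzzjzzzjz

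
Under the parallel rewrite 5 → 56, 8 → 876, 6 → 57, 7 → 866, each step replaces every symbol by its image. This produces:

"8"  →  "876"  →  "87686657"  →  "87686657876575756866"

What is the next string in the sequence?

Applying the rule to each of the 20 symbols of 87686657876575756866 gives the pieces 876 866 57 876 57 57 56 866 876 866 57 56 866 56 866 56 57 876 57 57, which concatenate to the answer.

8768665787657575686687686657568665686656578765757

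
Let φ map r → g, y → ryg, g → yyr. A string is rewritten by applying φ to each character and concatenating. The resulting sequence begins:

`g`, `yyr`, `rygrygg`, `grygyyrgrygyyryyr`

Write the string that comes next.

yyrgrygyyrrygryggyyrgrygyyrrygryggrygrygg

φ(grygyyrgrygyyryyr) expands symbol-by-symbol to yyr g ryg yyr ryg ryg g yyr g ryg yyr ryg ryg g ryg ryg g; joining the 17 pieces gives the next term.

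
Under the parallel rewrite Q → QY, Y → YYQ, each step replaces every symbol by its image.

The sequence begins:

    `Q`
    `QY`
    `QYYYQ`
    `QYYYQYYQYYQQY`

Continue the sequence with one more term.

QYYYQYYQYYQQYYYQYYQQYYYQYYQQYQYYYQ

Applying the rule to each of the 13 symbols of QYYYQYYQYYQQY gives the pieces QY YYQ YYQ YYQ QY YYQ YYQ QY YYQ YYQ QY QY YYQ, which concatenate to the answer.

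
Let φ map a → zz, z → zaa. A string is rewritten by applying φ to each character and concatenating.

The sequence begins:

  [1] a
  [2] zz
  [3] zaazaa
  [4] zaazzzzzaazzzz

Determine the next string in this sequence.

zaazzzzzaazaazaazaazaazzzzzaazaazaazaa

Replace each of the 14 characters of zaazzzzzaazzzz in place — zaa zz zz zaa zaa zaa zaa zaa zz zz zaa zaa zaa zaa — and concatenate.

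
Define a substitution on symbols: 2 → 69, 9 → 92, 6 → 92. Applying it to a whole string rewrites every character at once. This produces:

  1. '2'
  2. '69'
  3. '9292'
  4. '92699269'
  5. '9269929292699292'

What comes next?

92699292926992699269929292699269

φ(9269929292699292) expands symbol-by-symbol to 92 69 92 92 92 69 92 69 92 69 92 92 92 69 92 69; joining the 16 pieces gives the next term.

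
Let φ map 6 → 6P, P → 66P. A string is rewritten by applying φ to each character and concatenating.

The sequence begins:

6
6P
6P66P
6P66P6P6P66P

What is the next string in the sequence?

Rewriting each symbol of 6P66P6P6P66P: 6→6P, P→66P, 6→6P, 6→6P, P→66P, 6→6P, P→66P, 6→6P, P→66P, 6→6P, 6→6P, P→66P, which concatenates to 6P 66P 6P 6P 66P 6P 66P 6P 66P 6P 6P 66P.

6P66P6P6P66P6P66P6P66P6P6P66P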